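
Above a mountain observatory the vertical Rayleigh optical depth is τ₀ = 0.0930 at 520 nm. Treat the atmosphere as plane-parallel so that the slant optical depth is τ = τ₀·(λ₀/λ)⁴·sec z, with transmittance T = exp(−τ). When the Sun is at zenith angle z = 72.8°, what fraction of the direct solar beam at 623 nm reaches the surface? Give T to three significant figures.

sec 72.8° = 3.3817.
τ = 0.0930 × (520/623)⁴ × 3.3817 = 0.0930 × 0.4854 × 3.3817 = 0.1526.
T = exp(−0.1526) = 0.8584.

0.858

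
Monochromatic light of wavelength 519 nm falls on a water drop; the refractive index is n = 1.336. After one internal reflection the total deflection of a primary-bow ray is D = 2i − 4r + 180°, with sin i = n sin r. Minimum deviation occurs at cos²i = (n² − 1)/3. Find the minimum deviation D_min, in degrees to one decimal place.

138.4°

cos²i = (1.78490 − 1)/3 = 0.26163; i = arccos(0.51150) = 59.236°.
sin r = sin 59.236°/1.336 = 0.64318; r = 40.029°.
D_min = 2·59.236° − 4·40.029° + 180° = 138.356°.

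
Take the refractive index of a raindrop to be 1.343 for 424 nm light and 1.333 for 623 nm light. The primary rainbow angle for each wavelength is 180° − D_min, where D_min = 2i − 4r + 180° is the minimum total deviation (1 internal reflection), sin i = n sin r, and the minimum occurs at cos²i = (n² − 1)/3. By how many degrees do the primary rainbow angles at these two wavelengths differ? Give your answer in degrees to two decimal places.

1.43°

At 424 nm (n = 1.343): cos²i = 0.26788 → i = 58.830°, r = 39.577°, D_min = 139.354°, rainbow angle = 40.646°.
At 623 nm (n = 1.333): cos²i = 0.25896 → i = 59.410°, r = 40.225°, D_min = 137.922°, rainbow angle = 42.078°.
Angular width = |40.646° − 42.078°| = 1.432°.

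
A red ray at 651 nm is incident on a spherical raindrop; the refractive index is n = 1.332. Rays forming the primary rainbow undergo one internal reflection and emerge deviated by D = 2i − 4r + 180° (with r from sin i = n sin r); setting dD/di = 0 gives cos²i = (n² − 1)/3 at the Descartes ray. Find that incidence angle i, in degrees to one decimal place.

cos²i = (1.332² − 1)/3 = (1.77422 − 1)/3 = 0.25807.
cos i = 0.50801, so i = 59.469°.

59.5°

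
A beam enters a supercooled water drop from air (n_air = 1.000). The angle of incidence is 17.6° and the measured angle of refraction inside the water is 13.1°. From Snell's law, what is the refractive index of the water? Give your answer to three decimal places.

n = sin θ_i / sin θ_r = sin 17.6° / sin 13.1° = 0.3024 / 0.2267 = 1.3341.

1.334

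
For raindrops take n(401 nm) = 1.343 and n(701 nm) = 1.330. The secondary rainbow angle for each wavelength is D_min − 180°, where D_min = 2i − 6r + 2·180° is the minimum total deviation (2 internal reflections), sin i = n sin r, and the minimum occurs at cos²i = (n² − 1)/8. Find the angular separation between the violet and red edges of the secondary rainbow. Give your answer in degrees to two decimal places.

3.38°

At 401 nm (n = 1.343): cos²i = 0.10046 → i = 71.522°, r = 44.928°, D_min = 233.478°, rainbow angle = 53.478°.
At 701 nm (n = 1.330): cos²i = 0.09611 → i = 71.940°, r = 45.630°, D_min = 230.101°, rainbow angle = 50.101°.
Angular width = |53.478° − 50.101°| = 3.377°.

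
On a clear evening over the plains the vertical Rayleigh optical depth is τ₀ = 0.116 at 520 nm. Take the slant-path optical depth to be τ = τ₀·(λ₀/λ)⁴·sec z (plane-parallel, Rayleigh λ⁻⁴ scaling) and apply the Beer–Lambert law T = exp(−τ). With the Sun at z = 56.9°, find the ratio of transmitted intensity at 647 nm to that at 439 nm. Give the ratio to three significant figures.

1.39

Airmass: sec 56.9° = 1.8312.
τ(647 nm) = 0.116 × (520/647)⁴ × 1.8312 = 0.116 × 0.4172 × 1.8312 = 0.0886.
τ(439 nm) = 0.116 × (520/439)⁴ × 1.8312 = 0.116 × 1.9686 × 1.8312 = 0.4182.
T(647)/T(439) = exp(τ_B − τ_A) = exp(0.3295) = 1.3903.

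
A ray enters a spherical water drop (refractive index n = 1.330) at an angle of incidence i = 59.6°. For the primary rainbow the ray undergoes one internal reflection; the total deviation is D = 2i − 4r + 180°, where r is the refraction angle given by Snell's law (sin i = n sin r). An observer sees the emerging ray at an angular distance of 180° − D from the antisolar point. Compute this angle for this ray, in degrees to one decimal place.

42.5°

sin r = sin 59.6° / 1.330 = 0.8625/1.330 = 0.6485; r = 40.43°.
D = 2·59.6° − 4·40.43° + 180° = 119.20° − 161.72° + 180° = 137.48°.
Angle from antisolar point = 180° − D = 42.52°.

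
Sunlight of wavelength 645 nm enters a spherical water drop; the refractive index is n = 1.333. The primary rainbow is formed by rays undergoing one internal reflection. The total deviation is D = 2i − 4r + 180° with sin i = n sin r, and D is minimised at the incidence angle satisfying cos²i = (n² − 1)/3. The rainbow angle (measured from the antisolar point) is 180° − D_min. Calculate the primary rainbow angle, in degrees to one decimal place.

42.1°

cos²i = (1.77689 − 1)/3 = 0.25896; i = arccos(0.50888) = 59.410°.
sin r = sin 59.410°/1.333 = 0.64579; r = 40.225°.
D_min = 2·59.410° − 4·40.225° + 180° = 137.922°.
Rainbow angle = 180° − D_min = 42.078°.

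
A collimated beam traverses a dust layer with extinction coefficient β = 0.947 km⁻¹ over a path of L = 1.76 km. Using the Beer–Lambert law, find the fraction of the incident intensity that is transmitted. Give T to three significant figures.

τ = β·L = 0.947 × 1.76 = 1.6667.
T = exp(−1.6667) = 0.1889.

0.189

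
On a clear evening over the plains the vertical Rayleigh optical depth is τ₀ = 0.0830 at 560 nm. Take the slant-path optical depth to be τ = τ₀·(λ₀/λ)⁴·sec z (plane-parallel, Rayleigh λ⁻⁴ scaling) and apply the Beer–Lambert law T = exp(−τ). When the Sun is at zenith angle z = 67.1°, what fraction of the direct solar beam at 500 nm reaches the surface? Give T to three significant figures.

0.715

sec 67.1° = 2.5699.
τ = 0.0830 × (560/500)⁴ × 2.5699 = 0.0830 × 1.5735 × 2.5699 = 0.3356.
T = exp(−0.3356) = 0.7149.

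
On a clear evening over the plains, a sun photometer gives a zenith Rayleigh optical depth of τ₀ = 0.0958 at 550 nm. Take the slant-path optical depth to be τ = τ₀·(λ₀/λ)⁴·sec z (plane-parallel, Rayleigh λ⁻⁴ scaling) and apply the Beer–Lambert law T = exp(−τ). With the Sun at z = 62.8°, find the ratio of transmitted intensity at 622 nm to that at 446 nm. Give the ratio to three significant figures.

1.43

Airmass: sec 62.8° = 2.1877.
τ(622 nm) = 0.0958 × (550/622)⁴ × 2.1877 = 0.0958 × 0.6113 × 2.1877 = 0.1281.
τ(446 nm) = 0.0958 × (550/446)⁴ × 2.1877 = 0.0958 × 2.3127 × 2.1877 = 0.4847.
T(622)/T(446) = exp(τ_B − τ_A) = exp(0.3566) = 1.4284.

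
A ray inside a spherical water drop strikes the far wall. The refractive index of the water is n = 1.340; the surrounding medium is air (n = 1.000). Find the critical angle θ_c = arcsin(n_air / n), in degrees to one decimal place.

sin θ_c = n_air / n = 1.000 / 1.340 = 0.7463.
θ_c = arcsin(0.7463) = 48.27°.

48.3°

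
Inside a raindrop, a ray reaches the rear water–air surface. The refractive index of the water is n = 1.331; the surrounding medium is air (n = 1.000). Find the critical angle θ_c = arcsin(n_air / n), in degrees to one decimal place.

sin θ_c = n_air / n = 1.000 / 1.331 = 0.7513.
θ_c = arcsin(0.7513) = 48.70°.

48.7°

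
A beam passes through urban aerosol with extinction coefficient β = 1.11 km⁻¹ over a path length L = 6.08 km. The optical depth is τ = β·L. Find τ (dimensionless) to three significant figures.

6.75

τ = β·L = 1.11 × 6.08 = 6.7488.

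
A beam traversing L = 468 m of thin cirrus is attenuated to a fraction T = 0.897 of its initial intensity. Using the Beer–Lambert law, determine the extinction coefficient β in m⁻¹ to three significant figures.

0.000232 m⁻¹

Beer–Lambert: T = exp(−βL) ⇒ β = −ln(T)/L = −ln(0.897)/468 = 0.1087/468 = 0.0002323 m⁻¹.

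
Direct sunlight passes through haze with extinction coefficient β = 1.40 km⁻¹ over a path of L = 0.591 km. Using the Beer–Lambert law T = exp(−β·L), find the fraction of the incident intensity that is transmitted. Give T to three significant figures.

τ = β·L = 1.40 × 0.591 = 0.8274.
T = exp(−0.8274) = 0.4372.

0.437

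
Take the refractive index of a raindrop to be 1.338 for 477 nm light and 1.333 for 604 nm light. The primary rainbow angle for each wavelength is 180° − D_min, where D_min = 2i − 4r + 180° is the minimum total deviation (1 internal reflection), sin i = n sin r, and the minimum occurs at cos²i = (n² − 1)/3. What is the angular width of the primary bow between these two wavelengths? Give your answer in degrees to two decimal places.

At 477 nm (n = 1.338): cos²i = 0.26341 → i = 59.120°, r = 39.899°, D_min = 138.643°, rainbow angle = 41.357°.
At 604 nm (n = 1.333): cos²i = 0.25896 → i = 59.410°, r = 40.225°, D_min = 137.922°, rainbow angle = 42.078°.
Angular width = |41.357° − 42.078°| = 0.722°.

0.72°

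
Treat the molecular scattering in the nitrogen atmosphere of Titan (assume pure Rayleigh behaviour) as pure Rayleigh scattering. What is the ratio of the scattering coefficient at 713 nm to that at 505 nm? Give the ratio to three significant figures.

0.252

Rayleigh scattering ∝ λ⁻⁴, so the ratio of coefficients is the inverse fourth power of the wavelength ratio.
σ(713)/σ(505) = (505/713)⁴ = (0.7083)⁴ = 0.2517.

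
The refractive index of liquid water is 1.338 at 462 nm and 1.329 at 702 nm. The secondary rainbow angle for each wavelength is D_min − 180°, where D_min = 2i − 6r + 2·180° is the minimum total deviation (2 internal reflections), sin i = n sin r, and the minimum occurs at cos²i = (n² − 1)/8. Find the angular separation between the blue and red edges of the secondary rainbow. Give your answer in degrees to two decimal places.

At 462 nm (n = 1.338): cos²i = 0.09878 → i = 71.682°, r = 45.195°, D_min = 232.193°, rainbow angle = 52.193°.
At 702 nm (n = 1.329): cos²i = 0.09578 → i = 71.972°, r = 45.685°, D_min = 229.837°, rainbow angle = 49.837°.
Angular width = |52.193° − 49.837°| = 2.356°.

2.36°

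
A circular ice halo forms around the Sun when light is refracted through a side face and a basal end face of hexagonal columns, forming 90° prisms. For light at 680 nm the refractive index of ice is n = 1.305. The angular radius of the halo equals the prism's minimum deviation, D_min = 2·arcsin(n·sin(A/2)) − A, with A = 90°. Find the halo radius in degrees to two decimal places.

44.67°

n·sin(A/2) = 1.305 × sin 45° = 1.305 × 0.7071 = 0.9228.
D_min = 2·arcsin(0.9228) − 90° = 2 × 67.335° − 90° = 44.670°.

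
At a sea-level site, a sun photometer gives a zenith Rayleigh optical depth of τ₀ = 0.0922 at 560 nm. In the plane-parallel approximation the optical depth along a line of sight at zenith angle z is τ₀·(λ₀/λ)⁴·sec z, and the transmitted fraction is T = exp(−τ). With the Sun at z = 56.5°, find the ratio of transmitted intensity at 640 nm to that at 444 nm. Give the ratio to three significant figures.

Airmass: sec 56.5° = 1.8118.
τ(640 nm) = 0.0922 × (560/640)⁴ × 1.8118 = 0.0922 × 0.5862 × 1.8118 = 0.0979.
τ(444 nm) = 0.0922 × (560/444)⁴ × 1.8118 = 0.0922 × 2.5306 × 1.8118 = 0.4227.
T(640)/T(444) = exp(τ_B − τ_A) = exp(0.3248) = 1.3838.

1.38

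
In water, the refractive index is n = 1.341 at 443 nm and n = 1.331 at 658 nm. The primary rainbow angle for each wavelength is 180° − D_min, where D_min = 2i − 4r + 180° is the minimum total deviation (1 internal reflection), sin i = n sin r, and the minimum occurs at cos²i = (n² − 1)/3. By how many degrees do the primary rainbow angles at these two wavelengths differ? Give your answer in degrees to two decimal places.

1.44°

At 443 nm (n = 1.341): cos²i = 0.26609 → i = 58.946°, r = 39.705°, D_min = 139.071°, rainbow angle = 40.929°.
At 658 nm (n = 1.331): cos²i = 0.25719 → i = 59.527°, r = 40.356°, D_min = 137.630°, rainbow angle = 42.370°.
Angular width = |40.929° − 42.370°| = 1.441°.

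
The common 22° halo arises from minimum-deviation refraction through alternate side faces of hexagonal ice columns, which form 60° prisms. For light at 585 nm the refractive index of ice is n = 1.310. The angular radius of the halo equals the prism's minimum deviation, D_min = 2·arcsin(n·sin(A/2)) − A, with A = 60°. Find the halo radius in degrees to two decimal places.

n·sin(A/2) = 1.310 × sin 30° = 1.310 × 0.5000 = 0.6550.
D_min = 2·arcsin(0.6550) − 60° = 2 × 40.920° − 60° = 21.839°.

21.84°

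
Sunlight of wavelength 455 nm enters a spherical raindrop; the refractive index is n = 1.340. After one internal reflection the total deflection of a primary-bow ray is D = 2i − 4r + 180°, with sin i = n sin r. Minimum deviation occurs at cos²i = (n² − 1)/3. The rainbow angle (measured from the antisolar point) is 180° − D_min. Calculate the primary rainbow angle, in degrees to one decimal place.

41.1°

cos²i = (1.79560 − 1)/3 = 0.26520; i = arccos(0.51498) = 59.004°.
sin r = sin 59.004°/1.340 = 0.63971; r = 39.770°.
D_min = 2·59.004° − 4·39.770° + 180° = 138.929°.
Rainbow angle = 180° − D_min = 41.071°.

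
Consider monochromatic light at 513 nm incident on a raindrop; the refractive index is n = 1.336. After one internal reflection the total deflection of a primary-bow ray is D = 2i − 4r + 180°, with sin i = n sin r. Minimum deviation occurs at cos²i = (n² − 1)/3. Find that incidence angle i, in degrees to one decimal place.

59.2°

cos²i = (1.336² − 1)/3 = (1.78490 − 1)/3 = 0.26163.
cos i = 0.51150, so i = 59.236°.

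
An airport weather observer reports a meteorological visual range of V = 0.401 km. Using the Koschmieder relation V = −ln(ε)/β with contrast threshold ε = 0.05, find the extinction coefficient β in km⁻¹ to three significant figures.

β = −ln(0.05) / V = 2.996 / 0.401 = 7.4707 km⁻¹.

7.47 km⁻¹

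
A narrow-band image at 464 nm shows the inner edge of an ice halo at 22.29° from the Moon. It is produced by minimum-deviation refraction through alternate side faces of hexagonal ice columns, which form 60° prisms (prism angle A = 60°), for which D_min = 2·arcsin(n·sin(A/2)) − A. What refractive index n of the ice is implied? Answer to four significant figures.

Rearranging: n = sin((D_min + A)/2) / sin(A/2).
(D_min + A)/2 = (22.29° + 60°)/2 = 41.145°.
n = sin 41.145° / sin 30° = 0.6580 / 0.5000 = 1.3159.

1.316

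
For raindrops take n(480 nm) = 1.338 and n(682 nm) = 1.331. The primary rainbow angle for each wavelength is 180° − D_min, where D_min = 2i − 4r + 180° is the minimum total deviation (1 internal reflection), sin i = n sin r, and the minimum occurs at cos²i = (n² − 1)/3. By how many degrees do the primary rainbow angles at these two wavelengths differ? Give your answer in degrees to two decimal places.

At 480 nm (n = 1.338): cos²i = 0.26341 → i = 59.120°, r = 39.899°, D_min = 138.643°, rainbow angle = 41.357°.
At 682 nm (n = 1.331): cos²i = 0.25719 → i = 59.527°, r = 40.356°, D_min = 137.630°, rainbow angle = 42.370°.
Angular width = |41.357° − 42.370°| = 1.013°.

1.01°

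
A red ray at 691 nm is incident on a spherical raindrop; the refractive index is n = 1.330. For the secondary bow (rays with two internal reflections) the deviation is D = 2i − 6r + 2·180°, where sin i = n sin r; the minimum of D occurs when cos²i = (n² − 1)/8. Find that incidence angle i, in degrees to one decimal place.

71.9°

cos²i = (1.330² − 1)/8 = (1.76890 − 1)/8 = 0.09611.
cos i = 0.31002, so i = 71.940°.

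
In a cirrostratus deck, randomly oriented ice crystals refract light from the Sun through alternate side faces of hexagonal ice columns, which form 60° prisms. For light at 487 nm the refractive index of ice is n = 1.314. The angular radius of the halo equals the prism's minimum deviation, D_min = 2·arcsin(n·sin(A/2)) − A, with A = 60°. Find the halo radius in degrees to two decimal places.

22.14°

n·sin(A/2) = 1.314 × sin 30° = 1.314 × 0.5000 = 0.6570.
D_min = 2·arcsin(0.6570) − 60° = 2 × 41.071° − 60° = 22.143°.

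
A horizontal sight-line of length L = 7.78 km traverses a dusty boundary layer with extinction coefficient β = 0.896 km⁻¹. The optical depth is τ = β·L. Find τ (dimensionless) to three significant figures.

τ = β·L = 0.896 × 7.78 = 6.9709.

6.97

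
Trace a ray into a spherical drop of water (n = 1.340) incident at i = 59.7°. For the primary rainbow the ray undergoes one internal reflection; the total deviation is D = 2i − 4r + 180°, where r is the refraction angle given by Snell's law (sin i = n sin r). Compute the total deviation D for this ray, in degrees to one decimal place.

sin r = sin 59.7° / 1.340 = 0.8634/1.340 = 0.6443; r = 40.12°.
D = 2·59.7° − 4·40.12° + 180° = 119.40° − 160.46° + 180° = 138.94°.

138.9°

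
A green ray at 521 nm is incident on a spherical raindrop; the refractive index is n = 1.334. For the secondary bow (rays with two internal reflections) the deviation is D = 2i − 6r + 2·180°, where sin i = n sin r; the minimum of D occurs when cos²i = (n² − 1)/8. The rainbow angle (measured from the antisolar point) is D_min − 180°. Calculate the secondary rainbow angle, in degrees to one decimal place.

51.2°

cos²i = (1.77956 − 1)/8 = 0.09744; i = arccos(0.31216) = 71.810°.
sin r = sin 71.810°/1.334 = 0.71217; r = 45.411°.
D_min = 2·71.810° − 6·45.411° + 360° = 231.153°.
Rainbow angle = D_min − 180° = 51.153°.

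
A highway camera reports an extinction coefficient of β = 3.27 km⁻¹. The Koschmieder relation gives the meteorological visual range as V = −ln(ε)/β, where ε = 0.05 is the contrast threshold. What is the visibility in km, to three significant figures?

V = −ln(0.05) / 3.27 = 2.996 / 3.27 = 0.9161 km.

0.916 km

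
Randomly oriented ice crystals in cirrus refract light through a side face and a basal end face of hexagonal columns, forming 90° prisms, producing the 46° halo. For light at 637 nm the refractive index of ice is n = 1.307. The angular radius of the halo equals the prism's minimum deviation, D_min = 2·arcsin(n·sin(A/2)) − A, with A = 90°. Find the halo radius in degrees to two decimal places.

45.09°

n·sin(A/2) = 1.307 × sin 45° = 1.307 × 0.7071 = 0.9242.
D_min = 2·arcsin(0.9242) − 90° = 2 × 67.546° − 90° = 45.093°.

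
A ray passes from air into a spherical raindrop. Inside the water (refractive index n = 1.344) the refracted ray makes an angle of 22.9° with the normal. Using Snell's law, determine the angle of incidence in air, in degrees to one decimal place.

Snell: sin θ_i = n · sin θ_r = 1.344 × sin 22.9° = 1.344 × 0.3891 = 0.5230.
θ_i = arcsin(0.5230) = 31.53°.

31.5°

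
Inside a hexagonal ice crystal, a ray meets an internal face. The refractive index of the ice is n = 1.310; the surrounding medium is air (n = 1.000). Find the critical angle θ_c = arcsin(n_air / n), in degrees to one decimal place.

49.8°

sin θ_c = n_air / n = 1.000 / 1.310 = 0.7634.
θ_c = arcsin(0.7634) = 49.76°.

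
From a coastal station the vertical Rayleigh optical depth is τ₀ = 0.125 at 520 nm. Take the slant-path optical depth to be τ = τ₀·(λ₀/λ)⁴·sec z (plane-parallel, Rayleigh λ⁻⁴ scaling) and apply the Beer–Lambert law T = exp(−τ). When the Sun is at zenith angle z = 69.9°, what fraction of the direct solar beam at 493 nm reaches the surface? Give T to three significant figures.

0.637

sec 69.9° = 2.9099.
τ = 0.125 × (520/493)⁴ × 2.9099 = 0.125 × 1.2377 × 2.9099 = 0.4502.
T = exp(−0.4502) = 0.6375.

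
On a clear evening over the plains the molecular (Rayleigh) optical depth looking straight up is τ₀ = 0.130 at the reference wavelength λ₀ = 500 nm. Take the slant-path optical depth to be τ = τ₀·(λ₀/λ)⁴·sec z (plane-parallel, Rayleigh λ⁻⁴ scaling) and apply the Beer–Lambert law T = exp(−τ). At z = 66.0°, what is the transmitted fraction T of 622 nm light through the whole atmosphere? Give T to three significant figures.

sec 66.0° = 2.4586.
τ = 0.130 × (500/622)⁴ × 2.4586 = 0.130 × 0.4176 × 2.4586 = 0.1335.
T = exp(−0.1335) = 0.8751.

0.875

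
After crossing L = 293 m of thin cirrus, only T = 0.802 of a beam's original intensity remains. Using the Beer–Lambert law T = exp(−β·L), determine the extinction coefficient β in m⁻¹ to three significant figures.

Beer–Lambert: T = exp(−βL) ⇒ β = −ln(T)/L = −ln(0.802)/293 = 0.2206/293 = 0.0007531 m⁻¹.

0.000753 m⁻¹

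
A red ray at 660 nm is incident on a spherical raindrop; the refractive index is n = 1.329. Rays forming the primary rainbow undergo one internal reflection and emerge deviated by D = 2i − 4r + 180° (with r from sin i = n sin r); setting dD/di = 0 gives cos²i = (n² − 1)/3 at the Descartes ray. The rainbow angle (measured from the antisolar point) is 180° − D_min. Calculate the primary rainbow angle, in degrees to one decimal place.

42.7°

cos²i = (1.76624 − 1)/3 = 0.25541; i = arccos(0.50538) = 59.643°.
sin r = sin 59.643°/1.329 = 0.64928; r = 40.487°.
D_min = 2·59.643° − 4·40.487° + 180° = 137.337°.
Rainbow angle = 180° − D_min = 42.663°.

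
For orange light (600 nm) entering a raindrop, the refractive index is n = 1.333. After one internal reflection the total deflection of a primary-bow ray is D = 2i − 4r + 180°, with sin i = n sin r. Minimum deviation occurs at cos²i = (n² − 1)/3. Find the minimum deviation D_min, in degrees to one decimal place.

137.9°

cos²i = (1.77689 − 1)/3 = 0.25896; i = arccos(0.50888) = 59.410°.
sin r = sin 59.410°/1.333 = 0.64579; r = 40.225°.
D_min = 2·59.410° − 4·40.225° + 180° = 137.922°.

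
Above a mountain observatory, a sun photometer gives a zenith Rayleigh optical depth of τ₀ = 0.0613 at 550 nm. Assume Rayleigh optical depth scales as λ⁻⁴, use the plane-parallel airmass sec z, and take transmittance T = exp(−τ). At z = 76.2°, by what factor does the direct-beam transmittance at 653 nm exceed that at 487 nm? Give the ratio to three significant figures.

Airmass: sec 76.2° = 4.1923.
τ(653 nm) = 0.0613 × (550/653)⁴ × 4.1923 = 0.0613 × 0.5033 × 4.1923 = 0.1293.
τ(487 nm) = 0.0613 × (550/487)⁴ × 4.1923 = 0.0613 × 1.6268 × 4.1923 = 0.4181.
T(653)/T(487) = exp(τ_B − τ_A) = exp(0.2887) = 1.3347.

1.33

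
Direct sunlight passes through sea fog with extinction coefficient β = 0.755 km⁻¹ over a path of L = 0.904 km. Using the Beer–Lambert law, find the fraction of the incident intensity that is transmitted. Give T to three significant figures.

τ = β·L = 0.755 × 0.904 = 0.6825.
T = exp(−0.6825) = 0.5053.

0.505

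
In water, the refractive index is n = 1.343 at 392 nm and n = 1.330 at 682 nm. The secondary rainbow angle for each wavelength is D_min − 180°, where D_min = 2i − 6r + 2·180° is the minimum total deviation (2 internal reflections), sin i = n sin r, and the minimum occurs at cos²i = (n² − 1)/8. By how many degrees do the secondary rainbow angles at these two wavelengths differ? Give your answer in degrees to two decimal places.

3.38°

At 392 nm (n = 1.343): cos²i = 0.10046 → i = 71.522°, r = 44.928°, D_min = 233.478°, rainbow angle = 53.478°.
At 682 nm (n = 1.330): cos²i = 0.09611 → i = 71.940°, r = 45.630°, D_min = 230.101°, rainbow angle = 50.101°.
Angular width = |53.478° − 50.101°| = 3.377°.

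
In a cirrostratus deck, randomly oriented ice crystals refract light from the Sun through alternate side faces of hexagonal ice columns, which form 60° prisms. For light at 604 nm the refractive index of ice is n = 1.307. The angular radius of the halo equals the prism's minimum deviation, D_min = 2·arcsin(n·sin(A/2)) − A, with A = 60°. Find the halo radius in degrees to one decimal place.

21.6°

n·sin(A/2) = 1.307 × sin 30° = 1.307 × 0.5000 = 0.6535.
D_min = 2·arcsin(0.6535) − 60° = 2 × 40.806° − 60° = 21.612°.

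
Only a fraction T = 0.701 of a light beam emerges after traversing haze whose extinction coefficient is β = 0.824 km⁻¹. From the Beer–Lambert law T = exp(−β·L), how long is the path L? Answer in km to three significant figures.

0.431 km

Beer–Lambert: T = exp(−βL) ⇒ L = −ln(T)/β = −ln(0.701)/0.824 = 0.3552/0.824 = 0.4311 km.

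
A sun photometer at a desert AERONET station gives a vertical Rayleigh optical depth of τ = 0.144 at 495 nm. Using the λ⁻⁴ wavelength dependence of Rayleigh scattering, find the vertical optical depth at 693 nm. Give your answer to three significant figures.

0.0375

τ(693 nm) = τ(495 nm) × (495/693)⁴ = 0.144 × (0.7143)⁴ = 0.144 × 0.2603 = 0.0375.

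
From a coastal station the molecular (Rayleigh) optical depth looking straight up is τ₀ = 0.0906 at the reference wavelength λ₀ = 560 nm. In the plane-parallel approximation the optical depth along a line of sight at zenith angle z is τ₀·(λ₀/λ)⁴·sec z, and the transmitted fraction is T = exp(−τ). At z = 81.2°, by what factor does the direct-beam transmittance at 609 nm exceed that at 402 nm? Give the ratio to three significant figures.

Airmass: sec 81.2° = 6.5366.
τ(609 nm) = 0.0906 × (560/609)⁴ × 6.5366 = 0.0906 × 0.7150 × 6.5366 = 0.4234.
τ(402 nm) = 0.0906 × (560/402)⁴ × 6.5366 = 0.0906 × 3.7657 × 6.5366 = 2.2301.
T(609)/T(402) = exp(τ_B − τ_A) = exp(1.8067) = 6.0903.

6.09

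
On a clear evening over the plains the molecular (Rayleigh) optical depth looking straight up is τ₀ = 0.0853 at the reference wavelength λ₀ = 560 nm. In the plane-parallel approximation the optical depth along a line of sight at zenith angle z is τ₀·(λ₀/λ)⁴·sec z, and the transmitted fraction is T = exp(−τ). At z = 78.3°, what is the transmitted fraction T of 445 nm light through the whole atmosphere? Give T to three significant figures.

sec 78.3° = 4.9313.
τ = 0.0853 × (560/445)⁴ × 4.9313 = 0.0853 × 2.5079 × 4.9313 = 1.0549.
T = exp(−1.0549) = 0.3482.

0.348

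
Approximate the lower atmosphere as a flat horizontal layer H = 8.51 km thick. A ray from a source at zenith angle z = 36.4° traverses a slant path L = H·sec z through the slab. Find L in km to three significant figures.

10.6 km

sec z = 1/cos 36.4° = 1.2424.
L = 8.51 × 1.2424 = 10.573 km.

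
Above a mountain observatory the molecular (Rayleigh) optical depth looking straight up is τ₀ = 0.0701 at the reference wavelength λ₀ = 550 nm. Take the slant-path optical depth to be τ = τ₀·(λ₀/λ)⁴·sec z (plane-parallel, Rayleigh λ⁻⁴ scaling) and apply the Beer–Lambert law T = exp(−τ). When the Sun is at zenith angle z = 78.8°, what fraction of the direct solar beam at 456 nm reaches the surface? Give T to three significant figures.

0.466

sec 78.8° = 5.1484.
τ = 0.0701 × (550/456)⁴ × 5.1484 = 0.0701 × 2.1164 × 5.1484 = 0.7638.
T = exp(−0.7638) = 0.4659.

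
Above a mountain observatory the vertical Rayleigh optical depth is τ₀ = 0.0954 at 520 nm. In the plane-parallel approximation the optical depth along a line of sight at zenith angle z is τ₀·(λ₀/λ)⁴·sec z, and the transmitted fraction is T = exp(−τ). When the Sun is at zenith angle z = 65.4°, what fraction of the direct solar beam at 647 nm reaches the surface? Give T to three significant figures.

sec 65.4° = 2.4022.
τ = 0.0954 × (520/647)⁴ × 2.4022 = 0.0954 × 0.4172 × 2.4022 = 0.0956.
T = exp(−0.0956) = 0.9088.

0.909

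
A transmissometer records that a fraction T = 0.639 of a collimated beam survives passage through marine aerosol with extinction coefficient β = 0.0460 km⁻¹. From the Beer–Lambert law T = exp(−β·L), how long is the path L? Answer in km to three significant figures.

9.74 km

Beer–Lambert: T = exp(−βL) ⇒ L = −ln(T)/β = −ln(0.639)/0.0460 = 0.4479/0.0460 = 9.736 km.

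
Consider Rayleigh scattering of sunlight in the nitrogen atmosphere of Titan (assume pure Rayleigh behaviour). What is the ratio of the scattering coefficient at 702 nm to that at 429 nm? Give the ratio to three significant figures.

0.139

Rayleigh scattering ∝ λ⁻⁴, so the ratio of coefficients is the inverse fourth power of the wavelength ratio.
σ(702)/σ(429) = (429/702)⁴ = (0.6111)⁴ = 0.1395.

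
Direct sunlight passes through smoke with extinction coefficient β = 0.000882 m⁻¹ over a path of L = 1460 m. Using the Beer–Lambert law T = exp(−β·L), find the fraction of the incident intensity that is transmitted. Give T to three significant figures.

0.276

τ = β·L = 0.000882 × 1460 = 1.2877.
T = exp(−1.2877) = 0.2759.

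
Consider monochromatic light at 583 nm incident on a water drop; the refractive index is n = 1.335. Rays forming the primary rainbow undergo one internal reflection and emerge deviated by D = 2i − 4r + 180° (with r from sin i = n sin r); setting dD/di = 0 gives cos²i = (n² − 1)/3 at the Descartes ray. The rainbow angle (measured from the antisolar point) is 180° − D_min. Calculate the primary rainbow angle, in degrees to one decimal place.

cos²i = (1.78222 − 1)/3 = 0.26074; i = arccos(0.51063) = 59.294°.
sin r = sin 59.294°/1.335 = 0.64405; r = 40.094°.
D_min = 2·59.294° − 4·40.094° + 180° = 138.212°.
Rainbow angle = 180° − D_min = 41.788°.

41.8°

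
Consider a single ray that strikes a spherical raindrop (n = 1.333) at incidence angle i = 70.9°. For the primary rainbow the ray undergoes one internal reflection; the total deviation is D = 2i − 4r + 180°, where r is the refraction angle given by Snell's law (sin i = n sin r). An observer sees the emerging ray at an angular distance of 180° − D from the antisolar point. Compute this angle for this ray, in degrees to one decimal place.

38.8°

sin r = sin 70.9° / 1.333 = 0.9449/1.333 = 0.7089; r = 45.14°.
D = 2·70.9° − 4·45.14° + 180° = 141.80° − 180.58° + 180° = 141.22°.
Angle from antisolar point = 180° − D = 38.78°.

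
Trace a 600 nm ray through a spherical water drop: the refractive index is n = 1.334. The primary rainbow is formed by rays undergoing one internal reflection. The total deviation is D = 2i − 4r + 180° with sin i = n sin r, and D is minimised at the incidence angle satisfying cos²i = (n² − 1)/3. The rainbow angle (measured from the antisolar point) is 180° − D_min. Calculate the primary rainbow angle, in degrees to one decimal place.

cos²i = (1.77956 − 1)/3 = 0.25985; i = arccos(0.50976) = 59.352°.
sin r = sin 59.352°/1.334 = 0.64492; r = 40.159°.
D_min = 2·59.352° − 4·40.159° + 180° = 138.067°.
Rainbow angle = 180° − D_min = 41.933°.

41.9°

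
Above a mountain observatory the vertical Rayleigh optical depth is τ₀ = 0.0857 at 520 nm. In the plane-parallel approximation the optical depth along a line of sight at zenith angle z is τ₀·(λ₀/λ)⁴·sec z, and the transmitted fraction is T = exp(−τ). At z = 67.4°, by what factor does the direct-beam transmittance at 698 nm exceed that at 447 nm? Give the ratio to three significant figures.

Airmass: sec 67.4° = 2.6022.
τ(698 nm) = 0.0857 × (520/698)⁴ × 2.6022 = 0.0857 × 0.3080 × 2.6022 = 0.0687.
τ(447 nm) = 0.0857 × (520/447)⁴ × 2.6022 = 0.0857 × 1.8314 × 2.6022 = 0.4084.
T(698)/T(447) = exp(τ_B − τ_A) = exp(0.3397) = 1.4046.

1.40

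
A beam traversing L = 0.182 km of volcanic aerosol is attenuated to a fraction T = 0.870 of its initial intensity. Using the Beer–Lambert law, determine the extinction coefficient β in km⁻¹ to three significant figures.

0.765 km⁻¹

Beer–Lambert: T = exp(−βL) ⇒ β = −ln(T)/L = −ln(0.870)/0.182 = 0.1393/0.182 = 0.7652 km⁻¹.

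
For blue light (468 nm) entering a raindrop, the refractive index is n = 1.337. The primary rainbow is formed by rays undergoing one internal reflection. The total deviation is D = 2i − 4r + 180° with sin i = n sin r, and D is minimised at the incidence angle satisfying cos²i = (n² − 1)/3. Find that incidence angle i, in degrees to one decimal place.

59.2°

cos²i = (1.337² − 1)/3 = (1.78757 − 1)/3 = 0.26252.
cos i = 0.51237, so i = 59.178°.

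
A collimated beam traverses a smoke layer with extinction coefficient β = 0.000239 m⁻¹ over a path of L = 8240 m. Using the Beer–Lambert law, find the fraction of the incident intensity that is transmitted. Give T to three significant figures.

τ = β·L = 0.000239 × 8240 = 1.9694.
T = exp(−1.9694) = 0.1395.

0.140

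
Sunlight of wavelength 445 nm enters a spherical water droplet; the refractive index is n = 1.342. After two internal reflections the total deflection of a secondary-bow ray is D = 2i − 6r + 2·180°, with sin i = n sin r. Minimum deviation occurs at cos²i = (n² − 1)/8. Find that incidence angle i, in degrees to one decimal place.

cos²i = (1.342² − 1)/8 = (1.80096 − 1)/8 = 0.10012.
cos i = 0.31642, so i = 71.554°.

71.6°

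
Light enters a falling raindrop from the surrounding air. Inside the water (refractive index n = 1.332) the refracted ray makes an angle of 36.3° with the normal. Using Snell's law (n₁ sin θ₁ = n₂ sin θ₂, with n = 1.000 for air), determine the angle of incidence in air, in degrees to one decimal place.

52.1°

Snell: sin θ_i = n · sin θ_r = 1.332 × sin 36.3° = 1.332 × 0.5920 = 0.7886.
θ_i = arcsin(0.7886) = 52.05°.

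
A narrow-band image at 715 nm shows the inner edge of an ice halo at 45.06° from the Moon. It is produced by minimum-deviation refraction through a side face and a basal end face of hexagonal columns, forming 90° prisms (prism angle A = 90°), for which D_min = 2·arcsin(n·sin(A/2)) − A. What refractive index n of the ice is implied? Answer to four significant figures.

Rearranging: n = sin((D_min + A)/2) / sin(A/2).
(D_min + A)/2 = (45.06° + 90°)/2 = 67.530°.
n = sin 67.530° / sin 45° = 0.9241 / 0.7071 = 1.3068.

1.307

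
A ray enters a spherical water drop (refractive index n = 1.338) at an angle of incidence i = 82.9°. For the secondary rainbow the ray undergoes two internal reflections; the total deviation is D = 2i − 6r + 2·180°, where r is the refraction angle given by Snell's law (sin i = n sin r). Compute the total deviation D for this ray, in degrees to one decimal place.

238.6°

sin r = sin 82.9° / 1.338 = 0.9923/1.338 = 0.7417; r = 47.87°.
D = 2·82.9° − 6·47.87° + 2·180° = 165.80° − 287.23° + 360° = 238.57°.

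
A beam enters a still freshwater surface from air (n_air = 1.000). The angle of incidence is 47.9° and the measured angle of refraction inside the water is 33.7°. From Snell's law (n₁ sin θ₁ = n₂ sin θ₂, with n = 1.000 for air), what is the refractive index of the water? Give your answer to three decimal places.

1.337

n = sin θ_i / sin θ_r = sin 47.9° / sin 33.7° = 0.7420 / 0.5548 = 1.3373.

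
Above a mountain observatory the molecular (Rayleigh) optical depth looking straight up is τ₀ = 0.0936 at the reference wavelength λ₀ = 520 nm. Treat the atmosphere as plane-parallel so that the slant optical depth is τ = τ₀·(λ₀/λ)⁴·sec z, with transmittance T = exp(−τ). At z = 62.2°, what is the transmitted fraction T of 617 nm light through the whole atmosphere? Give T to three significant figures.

sec 62.2° = 2.1441.
τ = 0.0936 × (520/617)⁴ × 2.1441 = 0.0936 × 0.5045 × 2.1441 = 0.1013.
T = exp(−0.1013) = 0.9037.

0.904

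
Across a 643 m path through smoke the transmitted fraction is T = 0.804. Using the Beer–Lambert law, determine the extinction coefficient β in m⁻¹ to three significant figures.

0.000339 m⁻¹

Beer–Lambert: T = exp(−βL) ⇒ β = −ln(T)/L = −ln(0.804)/643 = 0.2182/643 = 0.0003393 m⁻¹.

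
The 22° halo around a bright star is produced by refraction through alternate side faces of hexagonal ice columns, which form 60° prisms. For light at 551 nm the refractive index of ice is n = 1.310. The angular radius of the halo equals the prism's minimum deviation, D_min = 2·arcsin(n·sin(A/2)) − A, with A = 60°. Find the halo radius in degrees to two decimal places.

21.84°

n·sin(A/2) = 1.310 × sin 30° = 1.310 × 0.5000 = 0.6550.
D_min = 2·arcsin(0.6550) − 60° = 2 × 40.920° − 60° = 21.839°.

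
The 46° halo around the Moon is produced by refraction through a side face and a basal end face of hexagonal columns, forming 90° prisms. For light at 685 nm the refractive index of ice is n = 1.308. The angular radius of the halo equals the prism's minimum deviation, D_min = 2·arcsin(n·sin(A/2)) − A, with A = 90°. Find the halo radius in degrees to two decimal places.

n·sin(A/2) = 1.308 × sin 45° = 1.308 × 0.7071 = 0.9249.
D_min = 2·arcsin(0.9249) − 90° = 2 × 67.653° − 90° = 45.305°.

45.31°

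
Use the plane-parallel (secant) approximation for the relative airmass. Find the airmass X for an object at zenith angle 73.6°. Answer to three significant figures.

X = sec z = 1/cos 73.6° = 1/0.2823 = 3.5418.

3.54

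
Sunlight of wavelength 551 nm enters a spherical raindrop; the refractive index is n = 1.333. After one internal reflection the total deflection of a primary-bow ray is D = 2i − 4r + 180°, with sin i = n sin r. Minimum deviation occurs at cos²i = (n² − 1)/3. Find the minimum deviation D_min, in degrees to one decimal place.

cos²i = (1.77689 − 1)/3 = 0.25896; i = arccos(0.50888) = 59.410°.
sin r = sin 59.410°/1.333 = 0.64579; r = 40.225°.
D_min = 2·59.410° − 4·40.225° + 180° = 137.922°.

137.9°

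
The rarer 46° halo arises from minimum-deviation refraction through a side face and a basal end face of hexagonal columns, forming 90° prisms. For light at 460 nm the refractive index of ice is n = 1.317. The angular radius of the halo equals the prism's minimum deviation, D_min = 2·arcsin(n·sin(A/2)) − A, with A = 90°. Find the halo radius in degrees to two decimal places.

47.26°

n·sin(A/2) = 1.317 × sin 45° = 1.317 × 0.7071 = 0.9313.
D_min = 2·arcsin(0.9313) − 90° = 2 × 68.632° − 90° = 47.264°.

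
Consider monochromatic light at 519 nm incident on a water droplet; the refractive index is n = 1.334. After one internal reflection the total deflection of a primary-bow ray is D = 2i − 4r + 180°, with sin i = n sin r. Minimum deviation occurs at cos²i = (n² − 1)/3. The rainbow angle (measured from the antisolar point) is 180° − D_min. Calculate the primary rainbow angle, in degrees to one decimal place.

41.9°

cos²i = (1.77956 − 1)/3 = 0.25985; i = arccos(0.50976) = 59.352°.
sin r = sin 59.352°/1.334 = 0.64492; r = 40.159°.
D_min = 2·59.352° − 4·40.159° + 180° = 138.067°.
Rainbow angle = 180° − D_min = 41.933°.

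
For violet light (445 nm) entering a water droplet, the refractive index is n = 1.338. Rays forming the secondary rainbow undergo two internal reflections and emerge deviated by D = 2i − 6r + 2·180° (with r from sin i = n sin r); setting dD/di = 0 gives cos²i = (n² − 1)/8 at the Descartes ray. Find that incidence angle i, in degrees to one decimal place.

71.7°

cos²i = (1.338² − 1)/8 = (1.79024 − 1)/8 = 0.09878.
cos i = 0.31429, so i = 71.682°.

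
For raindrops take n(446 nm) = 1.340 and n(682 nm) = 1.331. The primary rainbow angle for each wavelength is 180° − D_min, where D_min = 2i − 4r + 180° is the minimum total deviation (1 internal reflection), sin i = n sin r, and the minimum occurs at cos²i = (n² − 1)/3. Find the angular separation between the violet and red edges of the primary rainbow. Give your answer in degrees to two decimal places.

1.30°

At 446 nm (n = 1.340): cos²i = 0.26520 → i = 59.004°, r = 39.770°, D_min = 138.929°, rainbow angle = 41.071°.
At 682 nm (n = 1.331): cos²i = 0.25719 → i = 59.527°, r = 40.356°, D_min = 137.630°, rainbow angle = 42.370°.
Angular width = |41.071° − 42.370°| = 1.299°.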